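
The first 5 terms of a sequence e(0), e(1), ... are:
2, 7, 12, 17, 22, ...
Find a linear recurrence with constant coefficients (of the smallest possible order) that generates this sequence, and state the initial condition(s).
Look for the lowest-order linear relation among consecutive terms.
Observation: consecutive differences are constant (= 5).
Check at n=2: 1·7 + 5 = 12. ✓

e(n) = e(n-1) + 5, e(0) = 2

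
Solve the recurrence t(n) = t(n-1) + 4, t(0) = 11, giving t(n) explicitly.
Recurrence: t(n) = t(n-1) + 4, initial: t(0) = 11.
Each step adds 4, so t(n) = t(0) + 4n = 4n + 11.

t(n) = 4n + 11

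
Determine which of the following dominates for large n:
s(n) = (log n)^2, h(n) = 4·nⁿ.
Comparing growth rates:
Growth-rate hierarchy: log n ≺ any polynomial ≺ any exponential cⁿ (c>1) ≺ n! ≺ nⁿ.
super-exponential nⁿ dominates polylogarithmic (log n)^2 asymptotically.

h(n) grows faster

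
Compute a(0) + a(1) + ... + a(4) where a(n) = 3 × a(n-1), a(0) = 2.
Computing the sequence terms: 2, 6, 18, 54, 162
Adding these values together:

242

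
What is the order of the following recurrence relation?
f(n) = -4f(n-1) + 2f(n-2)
The order is the largest lag k for which f(n-k) appears. Here the deepest term is f(n-2), so the order is 2.

Order 2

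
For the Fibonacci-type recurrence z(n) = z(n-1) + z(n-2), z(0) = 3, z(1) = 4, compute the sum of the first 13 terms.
Computing the sequence terms: 3, 4, 7, 11, 18, 29, 47, 76, 123, 199, 322, 521, 843
Adding these values together:

2203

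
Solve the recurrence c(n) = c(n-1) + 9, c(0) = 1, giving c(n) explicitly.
Recurrence: c(n) = c(n-1) + 9, initial: c(0) = 1.
Each step adds 9, so c(n) = c(0) + 9n = 9n + 1.

c(n) = 9n + 1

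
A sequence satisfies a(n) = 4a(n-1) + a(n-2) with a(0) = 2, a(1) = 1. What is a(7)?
Computing the sequence terms:
2, 1, 6, 25, 106, 449, 1902, 8057

8057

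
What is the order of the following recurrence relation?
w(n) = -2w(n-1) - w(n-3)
The order is the largest lag k for which w(n-k) appears. Here the deepest term is w(n-3), so the order is 3.

Order 3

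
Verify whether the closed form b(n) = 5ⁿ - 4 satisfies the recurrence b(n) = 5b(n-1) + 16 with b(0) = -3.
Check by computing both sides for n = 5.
From the recurrence with b(0) = -3:
  b(0) = -3, b(1) = 1, b(2) = 21, b(3) = 121, b(4) = 621, b(5) = 3121
  so the recurrence gives b(5) = 3121.
From the proposed closed form b(n) = 5ⁿ - 4:
  b(5) = 3121.
Both sides give 3121 at n = 5, and the initial condition(s) match, so the closed form is consistent.

Yes, the closed form is correct.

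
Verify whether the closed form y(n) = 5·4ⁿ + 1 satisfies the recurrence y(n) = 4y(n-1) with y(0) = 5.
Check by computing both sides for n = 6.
From the recurrence with y(0) = 5:
  y(0) = 5, y(1) = 20, y(2) = 80, y(3) = 320, y(4) = 1280, y(5) = 5120, y(6) = 20480
  so the recurrence gives y(6) = 20480.
From the proposed closed form y(n) = 5·4ⁿ + 1:
  y(6) = 20481.
The recurrence gives 20480 but the closed form gives 20481, so the closed form does not satisfy the recurrence.

No, the closed form is incorrect.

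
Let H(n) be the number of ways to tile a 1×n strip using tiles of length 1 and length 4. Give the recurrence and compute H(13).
Condition on the last tile: it has length 1 (leaving a 1×(n-1) strip) or length 4 (leaving a 1×(n-4) strip), so H(n) = H(n-1) + H(n-4) (order-4 linear recurrence).
For 0 ≤ i < 4 only unit tiles fit, so H(i) = 1.
Iterating the recurrence: H(4) = 2, H(5) = 3, H(6) = 4, H(7) = 5, H(8) = 7, H(9) = 10, H(10) = 14, H(11) = 19, H(12) = 26, H(13) = 36.

H(n) = H(n-1) + H(n-4), with H(i) = 1 for 0 ≤ i < 4; H(13) = 36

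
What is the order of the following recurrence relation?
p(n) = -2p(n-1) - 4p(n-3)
The order is the largest lag k for which p(n-k) appears. Here the deepest term is p(n-3), so the order is 3.

Order 3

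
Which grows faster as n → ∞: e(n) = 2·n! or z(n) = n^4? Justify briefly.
Comparing growth rates:
Growth-rate hierarchy: log n ≺ any polynomial ≺ any exponential cⁿ (c>1) ≺ n! ≺ nⁿ.
factorial dominates polynomial degree 4 asymptotically.

e(n) grows faster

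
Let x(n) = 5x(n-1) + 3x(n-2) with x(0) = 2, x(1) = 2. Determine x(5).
Computing the sequence terms:
2, 2, 16, 86, 478, 2648

2648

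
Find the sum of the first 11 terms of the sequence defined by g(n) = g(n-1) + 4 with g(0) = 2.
Computing the sequence terms: 2, 6, 10, 14, 18, 22, 26, 30, 34, 38, 42
Adding these values together:

242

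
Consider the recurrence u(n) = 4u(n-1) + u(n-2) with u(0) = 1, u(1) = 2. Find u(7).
Computing the sequence terms:
1, 2, 9, 38, 161, 682, 2889, 12238

12238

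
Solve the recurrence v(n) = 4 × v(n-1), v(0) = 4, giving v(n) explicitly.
Recurrence: v(n) = 4 × v(n-1), initial: v(0) = 4.
Each term is 4 times the previous, so this is geometric with ratio 4. After n steps: v(n) = v(0)·4ⁿ = 4·4ⁿ.

v(n) = 4·4ⁿ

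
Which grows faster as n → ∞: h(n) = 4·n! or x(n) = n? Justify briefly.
Comparing growth rates:
Growth-rate hierarchy: log n ≺ any polynomial ≺ any exponential cⁿ (c>1) ≺ n! ≺ nⁿ.
factorial dominates polynomial degree 1 asymptotically.

h(n) grows faster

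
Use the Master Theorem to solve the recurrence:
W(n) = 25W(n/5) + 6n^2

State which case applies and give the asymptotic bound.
Master Theorem template: W(n) = a·W(n/b) + f(n).
Here: a=25, b=5, f(n)=6n^2
Compute log_b(a) = log_5(25) = 2.
f(n) = 6n^2 = Θ(n^2). Case 2: W(n) = Θ(n^2 log n).

Case 2: W(n) = Θ(n^2 log n)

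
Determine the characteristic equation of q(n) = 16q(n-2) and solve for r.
Substitute q(n) = rⁿ and divide through by rⁿ⁻²: r² - 16 = 0
Factor: (r + 4)(r - 4) = 0, so r = -4, 4.
General solution: q(n) = A·(-4)ⁿ + B·4ⁿ

Characteristic: r² - 16 = 0, Roots: r = -4, 4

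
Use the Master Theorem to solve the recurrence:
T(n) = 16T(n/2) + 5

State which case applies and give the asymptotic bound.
Master Theorem template: T(n) = a·T(n/b) + f(n).
Here: a=16, b=2, f(n)=5
Compute log_b(a) = log_2(16) = 4.
f(n) = 5 = O(n^(4-ε)) with ε = 4. Case 1: T(n) = Θ(n^log_b(a)) = Θ(n^4).

Case 1: T(n) = Θ(n^4)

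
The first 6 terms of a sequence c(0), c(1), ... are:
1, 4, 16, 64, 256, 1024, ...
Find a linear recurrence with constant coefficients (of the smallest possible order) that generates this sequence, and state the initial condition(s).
Look for the lowest-order linear relation among consecutive terms.
Observation: each term is 4× the previous.
Check at n=2: 4·4 = 16. ✓

c(n) = 4 × c(n-1), c(0) = 1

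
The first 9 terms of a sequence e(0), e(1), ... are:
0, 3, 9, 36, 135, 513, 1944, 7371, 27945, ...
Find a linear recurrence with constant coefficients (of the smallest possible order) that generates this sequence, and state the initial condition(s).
Look for the lowest-order linear relation among consecutive terms.
Observation: e(n) - 3·e(n-1) - (3)·e(n-2) = 0 holds for the shown terms, and no order-1 relation e(n) = α·e(n-1) + β fits.
Check at n=3: 3·9 + (3)·3 = 36. ✓

e(n) = 3e(n-1) + 3e(n-2), e(0) = 0, e(1) = 3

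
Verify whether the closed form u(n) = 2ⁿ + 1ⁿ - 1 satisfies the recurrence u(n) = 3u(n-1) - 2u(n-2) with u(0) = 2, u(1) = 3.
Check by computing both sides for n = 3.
From the recurrence with u(0) = 2, u(1) = 3:
  u(0) = 2, u(1) = 3, u(2) = 5, u(3) = 9
  so the recurrence gives u(3) = 9.
From the proposed closed form u(n) = 2ⁿ + 1ⁿ - 1:
  u(3) = 8.
The recurrence gives 9 but the closed form gives 8, so the closed form does not satisfy the recurrence.

No, the closed form is incorrect.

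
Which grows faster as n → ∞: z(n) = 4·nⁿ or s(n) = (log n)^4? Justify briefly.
Comparing growth rates:
Growth-rate hierarchy: log n ≺ any polynomial ≺ any exponential cⁿ (c>1) ≺ n! ≺ nⁿ.
super-exponential nⁿ dominates polylogarithmic (log n)^4 asymptotically.

z(n) grows faster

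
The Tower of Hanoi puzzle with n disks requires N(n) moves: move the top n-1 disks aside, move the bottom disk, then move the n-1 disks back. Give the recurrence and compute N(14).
Moving n disks = move the top n-1 disks aside (N(n-1) moves) + move the largest disk (1 move) + move the n-1 disks back on top (N(n-1) moves), so N(n) = 2N(n-1) + 1, with N(1) = 1 (a single disk takes one move).
First terms: 1, 3, 7, 15, 31, 63, … — each is one less than a power of 2. Indeed N(n) + 1 = 2(N(n-1) + 1) with N(1) + 1 = 2, so N(n) + 1 = 2ⁿ and N(n) = 2ⁿ - 1.
Hence N(14) = 2^14 - 1 = 16384 - 1 = 16383.

N(n) = 2N(n-1) + 1, N(1) = 1; N(14) = 16383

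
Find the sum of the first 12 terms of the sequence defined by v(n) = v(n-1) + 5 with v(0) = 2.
Computing the sequence terms: 2, 7, 12, 17, 22, 27, 32, 37, 42, 47, 52, 57
Adding these values together:

354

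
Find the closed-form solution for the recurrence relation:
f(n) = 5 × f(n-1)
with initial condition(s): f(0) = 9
Recurrence: f(n) = 5 × f(n-1), initial: f(0) = 9.
Each term is 5 times the previous, so this is geometric with ratio 5. After n steps: f(n) = f(0)·5ⁿ = 9·5ⁿ.

f(n) = 9·5ⁿ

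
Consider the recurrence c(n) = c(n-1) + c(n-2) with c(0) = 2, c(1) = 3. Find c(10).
Computing the sequence terms:
2, 3, 5, 8, 13, 21, 34, 55, 89, 144, 233

233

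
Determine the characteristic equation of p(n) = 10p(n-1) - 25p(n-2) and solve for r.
Substitute p(n) = rⁿ and divide through by rⁿ⁻²: r² - 10r + 25 = 0
Factor: (r - 5)² = 0, so r = 5 (double root).
General solution: p(n) = (A + Bn)·5ⁿ

Characteristic: r² - 10r + 25 = 0, Roots: r = 5 (double root)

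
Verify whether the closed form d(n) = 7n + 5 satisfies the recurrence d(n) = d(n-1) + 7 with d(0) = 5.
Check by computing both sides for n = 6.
From the recurrence with d(0) = 5:
  d(0) = 5, d(1) = 12, d(2) = 19, d(3) = 26, d(4) = 33, d(5) = 40, d(6) = 47
  so the recurrence gives d(6) = 47.
From the proposed closed form d(n) = 7n + 5:
  d(6) = 47.
Both sides give 47 at n = 6, and the initial condition(s) match, so the closed form is consistent.

Yes, the closed form is correct.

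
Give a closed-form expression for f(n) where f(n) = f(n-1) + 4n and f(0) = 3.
Recurrence: f(n) = f(n-1) + 4n, initial: f(0) = 3.
Telescoping: f(n) = f(0) + 4·Σᵢ₌₁ⁿ i = 3 + 4·n(n+1)/2.

f(n) = 4·n(n+1)/2 + 3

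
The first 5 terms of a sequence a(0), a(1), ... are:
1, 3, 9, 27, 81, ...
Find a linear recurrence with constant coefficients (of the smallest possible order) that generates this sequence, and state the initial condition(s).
Look for the lowest-order linear relation among consecutive terms.
Observation: each term is 3× the previous.
Check at n=2: 3·3 = 9. ✓

a(n) = 3 × a(n-1), a(0) = 1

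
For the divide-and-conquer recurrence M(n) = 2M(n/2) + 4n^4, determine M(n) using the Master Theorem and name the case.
Master Theorem template: M(n) = a·M(n/b) + f(n).
Here: a=2, b=2, f(n)=4n^4
Compute log_b(a) = log_2(2) = 1.
f(n) = 4n^4 = Ω(n^(1+ε)) with ε = 3, and the regularity condition holds (a·f(n/b) = (a/b^4)·f(n) with a/b^4 = 2^-3 < 1). Case 3: M(n) = Θ(f(n)) = Θ(n^4).

Case 3: M(n) = Θ(n^4)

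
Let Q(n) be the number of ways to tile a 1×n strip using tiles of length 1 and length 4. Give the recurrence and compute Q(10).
Condition on the last tile: it has length 1 (leaving a 1×(n-1) strip) or length 4 (leaving a 1×(n-4) strip), so Q(n) = Q(n-1) + Q(n-4) (order-4 linear recurrence).
For 0 ≤ i < 4 only unit tiles fit, so Q(i) = 1.
Iterating the recurrence: Q(4) = 2, Q(5) = 3, Q(6) = 4, Q(7) = 5, Q(8) = 7, Q(9) = 10, Q(10) = 14.

Q(n) = Q(n-1) + Q(n-4), with Q(i) = 1 for 0 ≤ i < 4; Q(10) = 14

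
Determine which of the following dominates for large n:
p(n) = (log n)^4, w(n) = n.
Comparing growth rates:
Growth-rate hierarchy: log n ≺ any polynomial ≺ any exponential cⁿ (c>1) ≺ n! ≺ nⁿ.
polynomial degree 1 dominates polylogarithmic (log n)^4 asymptotically.

w(n) grows faster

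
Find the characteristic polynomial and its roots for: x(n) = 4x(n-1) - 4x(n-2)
Substitute x(n) = rⁿ and divide through by rⁿ⁻²: r² - 4r + 4 = 0
Factor: (r - 2)² = 0, so r = 2 (double root).
General solution: x(n) = (A + Bn)·2ⁿ

Characteristic: r² - 4r + 4 = 0, Roots: r = 2 (double root)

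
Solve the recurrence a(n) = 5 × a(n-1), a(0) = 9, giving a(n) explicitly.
Recurrence: a(n) = 5 × a(n-1), initial: a(0) = 9.
Each term is 5 times the previous, so this is geometric with ratio 5. After n steps: a(n) = a(0)·5ⁿ = 9·5ⁿ.

a(n) = 9·5ⁿ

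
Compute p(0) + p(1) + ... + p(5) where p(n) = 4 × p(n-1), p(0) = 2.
Computing the sequence terms: 2, 8, 32, 128, 512, 2048
Adding these values together:

2730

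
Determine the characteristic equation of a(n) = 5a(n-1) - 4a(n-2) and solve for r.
Substitute a(n) = rⁿ and divide through by rⁿ⁻²: r² - 5r + 4 = 0
Factor: (r - 1)(r - 4) = 0, so r = 1, 4.
General solution: a(n) = A·1ⁿ + B·4ⁿ

Characteristic: r² - 5r + 4 = 0, Roots: r = 1, 4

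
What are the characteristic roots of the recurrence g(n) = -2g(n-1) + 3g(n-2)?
Substitute g(n) = rⁿ and divide through by rⁿ⁻²: r² + 2r - 3 = 0
Factor: (r + 3)(r - 1) = 0, so r = -3, 1.
General solution: g(n) = A·(-3)ⁿ + B·1ⁿ

Characteristic: r² + 2r - 3 = 0, Roots: r = -3, 1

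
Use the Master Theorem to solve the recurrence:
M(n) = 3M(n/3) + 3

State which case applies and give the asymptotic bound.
Master Theorem template: M(n) = a·M(n/b) + f(n).
Here: a=3, b=3, f(n)=3
Compute log_b(a) = log_3(3) = 1.
f(n) = 3 = O(n^(1-ε)) with ε = 1. Case 1: M(n) = Θ(n^log_b(a)) = Θ(n).

Case 1: M(n) = Θ(n)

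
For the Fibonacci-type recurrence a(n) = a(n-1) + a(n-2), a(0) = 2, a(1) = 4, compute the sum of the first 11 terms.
Computing the sequence terms: 2, 4, 6, 10, 16, 26, 42, 68, 110, 178, 288
Adding these values together:

750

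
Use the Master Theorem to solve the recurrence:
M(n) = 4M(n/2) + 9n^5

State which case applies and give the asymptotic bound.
Master Theorem template: M(n) = a·M(n/b) + f(n).
Here: a=4, b=2, f(n)=9n^5
Compute log_b(a) = log_2(4) = 2.
f(n) = 9n^5 = Ω(n^(2+ε)) with ε = 3, and the regularity condition holds (a·f(n/b) = (a/b^5)·f(n) with a/b^5 = 2^-3 < 1). Case 3: M(n) = Θ(f(n)) = Θ(n^5).

Case 3: M(n) = Θ(n^5)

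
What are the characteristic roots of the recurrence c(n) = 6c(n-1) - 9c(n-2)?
Substitute c(n) = rⁿ and divide through by rⁿ⁻²: r² - 6r + 9 = 0
Factor: (r - 3)² = 0, so r = 3 (double root).
General solution: c(n) = (A + Bn)·3ⁿ

Characteristic: r² - 6r + 9 = 0, Roots: r = 3 (double root)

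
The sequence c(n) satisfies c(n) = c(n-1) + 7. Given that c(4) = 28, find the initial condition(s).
c(4) = c(0) + 4·7, so c(0) = 28 - 28 = 0.

c(0) = 0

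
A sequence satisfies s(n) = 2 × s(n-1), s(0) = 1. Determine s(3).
Computing step by step:
s(0) = 1
s(1) = 2 × 1 = 2
s(2) = 2 × 2 = 4
s(3) = 2 × 4 = 8

8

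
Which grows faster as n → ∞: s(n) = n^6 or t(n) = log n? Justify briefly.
Comparing growth rates:
Growth-rate hierarchy: log n ≺ any polynomial ≺ any exponential cⁿ (c>1) ≺ n! ≺ nⁿ.
polynomial degree 6 dominates logarithmic asymptotically.

s(n) grows faster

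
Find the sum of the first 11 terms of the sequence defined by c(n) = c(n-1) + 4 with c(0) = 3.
Computing the sequence terms: 3, 7, 11, 15, 19, 23, 27, 31, 35, 39, 43
Adding these values together:

253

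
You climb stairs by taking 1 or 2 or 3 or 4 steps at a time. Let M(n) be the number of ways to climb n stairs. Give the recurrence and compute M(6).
Condition on the size of the last step (1 to 4): before it there were n-1, …, n-4 stairs climbed, and these cases are disjoint, so M(n) = M(n-1) + M(n-2) + M(n-3) + M(n-4) (order-4 linear recurrence).
Initial conditions by direct count (compositions of i into parts ≤ 4): M(1) = 1; M(2) = 2; M(3) = 4; M(4) = 8.
Iterating the recurrence: M(5) = 15, M(6) = 29.

M(n) = M(n-1) + M(n-2) + M(n-3) + M(n-4), M(1) = 1, M(2) = 2, M(3) = 4, M(4) = 8; M(6) = 29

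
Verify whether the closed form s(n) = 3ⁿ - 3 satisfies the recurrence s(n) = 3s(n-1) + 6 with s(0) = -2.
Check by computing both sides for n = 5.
From the recurrence with s(0) = -2:
  s(0) = -2, s(1) = 0, s(2) = 6, s(3) = 24, s(4) = 78, s(5) = 240
  so the recurrence gives s(5) = 240.
From the proposed closed form s(n) = 3ⁿ - 3:
  s(5) = 240.
Both sides give 240 at n = 5, and the initial condition(s) match, so the closed form is consistent.

Yes, the closed form is correct.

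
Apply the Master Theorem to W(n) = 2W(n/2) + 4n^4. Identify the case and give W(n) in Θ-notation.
Master Theorem template: W(n) = a·W(n/b) + f(n).
Here: a=2, b=2, f(n)=4n^4
Compute log_b(a) = log_2(2) = 1.
f(n) = 4n^4 = Ω(n^(1+ε)) with ε = 3, and the regularity condition holds (a·f(n/b) = (a/b^4)·f(n) with a/b^4 = 2^-3 < 1). Case 3: W(n) = Θ(f(n)) = Θ(n^4).

Case 3: W(n) = Θ(n^4)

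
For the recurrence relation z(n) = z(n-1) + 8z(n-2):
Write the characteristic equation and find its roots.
Substitute z(n) = rⁿ and divide through by rⁿ⁻²: r² - r - 8 = 0
Discriminant: 1² + 4·8 = 33, not a perfect square, so by the quadratic formula r = (1 ± √33)/2.
General solution: z(n) = A·r₁ⁿ + B·r₂ⁿ where r₁,r₂ = (1 ± √33)/2

Characteristic: r² - r - 8 = 0, Roots: r = (1 ± √33)/2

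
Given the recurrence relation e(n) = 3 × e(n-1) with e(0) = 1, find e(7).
Computing step by step:
e(0) = 1
e(1) = 3 × 1 = 3
e(2) = 3 × 3 = 9
e(3) = 3 × 9 = 27
e(4) = 3 × 27 = 81
e(5) = 3 × 81 = 243
e(6) = 3 × 243 = 729
e(7) = 3 × 729 = 2187

2187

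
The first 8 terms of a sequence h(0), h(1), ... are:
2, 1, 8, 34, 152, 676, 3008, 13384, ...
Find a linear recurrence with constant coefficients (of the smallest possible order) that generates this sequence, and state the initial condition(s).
Look for the lowest-order linear relation among consecutive terms.
Observation: h(n) - 4·h(n-1) - (2)·h(n-2) = 0 holds for the shown terms, and no order-1 relation h(n) = α·h(n-1) + β fits.
Check at n=3: 4·8 + (2)·1 = 34. ✓

h(n) = 4h(n-1) + 2h(n-2), h(0) = 2, h(1) = 1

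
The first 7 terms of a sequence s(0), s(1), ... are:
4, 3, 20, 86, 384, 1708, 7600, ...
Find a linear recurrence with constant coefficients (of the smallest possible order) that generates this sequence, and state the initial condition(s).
Look for the lowest-order linear relation among consecutive terms.
Observation: s(n) - 4·s(n-1) - (2)·s(n-2) = 0 holds for the shown terms, and no order-1 relation s(n) = α·s(n-1) + β fits.
Check at n=3: 4·20 + (2)·3 = 86. ✓

s(n) = 4s(n-1) + 2s(n-2), s(0) = 4, s(1) = 3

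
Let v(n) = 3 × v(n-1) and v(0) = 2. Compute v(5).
Computing step by step:
v(0) = 2
v(1) = 3 × 2 = 6
v(2) = 3 × 6 = 18
v(3) = 3 × 18 = 54
v(4) = 3 × 54 = 162
v(5) = 3 × 162 = 486

486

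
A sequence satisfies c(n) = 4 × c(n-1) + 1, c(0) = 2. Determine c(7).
Computing step by step:
c(0) = 2
c(1) = 4 × 2 + 1 = 9
c(2) = 4 × 9 + 1 = 37
c(3) = 4 × 37 + 1 = 149
c(4) = 4 × 149 + 1 = 597
c(5) = 4 × 597 + 1 = 2389
c(6) = 4 × 2389 + 1 = 9557
c(7) = 4 × 9557 + 1 = 38229

38229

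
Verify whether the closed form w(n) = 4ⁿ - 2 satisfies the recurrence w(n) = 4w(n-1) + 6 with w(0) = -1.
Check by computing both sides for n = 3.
From the recurrence with w(0) = -1:
  w(0) = -1, w(1) = 2, w(2) = 14, w(3) = 62
  so the recurrence gives w(3) = 62.
From the proposed closed form w(n) = 4ⁿ - 2:
  w(3) = 62.
Both sides give 62 at n = 3, and the initial condition(s) match, so the closed form is consistent.

Yes, the closed form is correct.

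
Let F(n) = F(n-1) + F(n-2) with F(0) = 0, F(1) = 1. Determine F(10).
Computing the sequence terms:
0, 1, 1, 2, 3, 5, 8, 13, 21, 34, 55

55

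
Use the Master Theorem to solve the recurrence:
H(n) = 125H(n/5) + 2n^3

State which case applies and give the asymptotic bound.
Master Theorem template: H(n) = a·H(n/b) + f(n).
Here: a=125, b=5, f(n)=2n^3
Compute log_b(a) = log_5(125) = 3.
f(n) = 2n^3 = Θ(n^3). Case 2: H(n) = Θ(n^3 log n).

Case 2: H(n) = Θ(n^3 log n)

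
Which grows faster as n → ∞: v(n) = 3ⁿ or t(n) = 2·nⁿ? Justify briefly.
Comparing growth rates:
Growth-rate hierarchy: log n ≺ any polynomial ≺ any exponential cⁿ (c>1) ≺ n! ≺ nⁿ.
super-exponential nⁿ dominates exponential base 3 asymptotically.

t(n) grows faster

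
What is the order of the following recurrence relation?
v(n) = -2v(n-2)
The order is the largest lag k for which v(n-k) appears. Here the deepest term is v(n-2), so the order is 2.

Order 2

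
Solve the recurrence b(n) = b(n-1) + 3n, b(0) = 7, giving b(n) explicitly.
Recurrence: b(n) = b(n-1) + 3n, initial: b(0) = 7.
Telescoping: b(n) = b(0) + 3·Σᵢ₌₁ⁿ i = 7 + 3·n(n+1)/2.

b(n) = 3·n(n+1)/2 + 7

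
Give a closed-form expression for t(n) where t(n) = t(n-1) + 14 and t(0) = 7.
Recurrence: t(n) = t(n-1) + 14, initial: t(0) = 7.
Each step adds 14, so t(n) = t(0) + 14n = 14n + 7.

t(n) = 14n + 7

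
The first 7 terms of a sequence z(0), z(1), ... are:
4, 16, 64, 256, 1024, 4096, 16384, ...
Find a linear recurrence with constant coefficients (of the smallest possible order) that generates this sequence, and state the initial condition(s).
Look for the lowest-order linear relation among consecutive terms.
Observation: each term is 4× the previous.
Check at n=2: 4·16 = 64. ✓

z(n) = 4 × z(n-1), z(0) = 4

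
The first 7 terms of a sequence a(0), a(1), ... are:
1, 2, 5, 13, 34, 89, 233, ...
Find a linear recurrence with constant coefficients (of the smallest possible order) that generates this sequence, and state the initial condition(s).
Look for the lowest-order linear relation among consecutive terms.
Observation: a(n) - 3·a(n-1) - (-1)·a(n-2) = 0 holds for the shown terms, and no order-1 relation a(n) = α·a(n-1) + β fits.
Check at n=3: 3·5 + (-1)·2 = 13. ✓

a(n) = 3a(n-1) - a(n-2), a(0) = 1, a(1) = 2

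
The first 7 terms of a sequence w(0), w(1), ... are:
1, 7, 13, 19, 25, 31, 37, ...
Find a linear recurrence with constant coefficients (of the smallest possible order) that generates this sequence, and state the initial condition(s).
Look for the lowest-order linear relation among consecutive terms.
Observation: consecutive differences are constant (= 6).
Check at n=2: 1·7 + 6 = 13. ✓

w(n) = w(n-1) + 6, w(0) = 1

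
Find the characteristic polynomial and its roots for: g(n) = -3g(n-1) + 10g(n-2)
Substitute g(n) = rⁿ and divide through by rⁿ⁻²: r² + 3r - 10 = 0
Factor: (r + 5)(r - 2) = 0, so r = -5, 2.
General solution: g(n) = A·(-5)ⁿ + B·2ⁿ

Characteristic: r² + 3r - 10 = 0, Roots: r = -5, 2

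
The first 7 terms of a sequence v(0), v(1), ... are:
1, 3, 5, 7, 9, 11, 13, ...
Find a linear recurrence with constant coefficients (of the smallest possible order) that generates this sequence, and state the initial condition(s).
Look for the lowest-order linear relation among consecutive terms.
Observation: consecutive differences are constant (= 2).
Check at n=2: 1·3 + 2 = 5. ✓

v(n) = v(n-1) + 2, v(0) = 1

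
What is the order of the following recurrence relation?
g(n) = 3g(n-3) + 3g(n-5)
The order is the largest lag k for which g(n-k) appears. Here the deepest term is g(n-5), so the order is 5.

Order 5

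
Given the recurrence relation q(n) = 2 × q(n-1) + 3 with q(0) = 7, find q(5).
Computing step by step:
q(0) = 7
q(1) = 2 × 7 + 3 = 17
q(2) = 2 × 17 + 3 = 37
q(3) = 2 × 37 + 3 = 77
q(4) = 2 × 77 + 3 = 157
q(5) = 2 × 157 + 3 = 317

317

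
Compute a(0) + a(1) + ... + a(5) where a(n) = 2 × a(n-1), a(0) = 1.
Computing the sequence terms: 1, 2, 4, 8, 16, 32
Adding these values together:

63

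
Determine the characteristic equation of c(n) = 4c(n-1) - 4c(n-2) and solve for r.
Substitute c(n) = rⁿ and divide through by rⁿ⁻²: r² - 4r + 4 = 0
Factor: (r - 2)² = 0, so r = 2 (double root).
General solution: c(n) = (A + Bn)·2ⁿ

Characteristic: r² - 4r + 4 = 0, Roots: r = 2 (double root)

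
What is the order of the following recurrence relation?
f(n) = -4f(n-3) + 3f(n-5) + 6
The order is the largest lag k for which f(n-k) appears. Here the deepest term is f(n-5) (the 6 term is non-homogeneous and does not affect the order), so the order is 5.

Order 5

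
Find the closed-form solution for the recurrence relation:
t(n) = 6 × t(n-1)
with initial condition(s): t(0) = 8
Recurrence: t(n) = 6 × t(n-1), initial: t(0) = 8.
Each term is 6 times the previous, so this is geometric with ratio 6. After n steps: t(n) = t(0)·6ⁿ = 8·6ⁿ.

t(n) = 8·6ⁿ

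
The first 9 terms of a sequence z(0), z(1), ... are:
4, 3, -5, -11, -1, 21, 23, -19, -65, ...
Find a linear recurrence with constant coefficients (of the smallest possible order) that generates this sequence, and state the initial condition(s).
Look for the lowest-order linear relation among consecutive terms.
Observation: z(n) - 1·z(n-1) - (-2)·z(n-2) = 0 holds for the shown terms, and no order-1 relation z(n) = α·z(n-1) + β fits.
Check at n=3: 1·-5 + (-2)·3 = -11. ✓

z(n) = z(n-1) - 2z(n-2), z(0) = 4, z(1) = 3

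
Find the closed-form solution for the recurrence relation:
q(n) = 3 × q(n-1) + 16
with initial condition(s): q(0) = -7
Recurrence: q(n) = 3 × q(n-1) + 16, initial: q(0) = -7.
Try q(n) = A·3ⁿ + C. Substituting: A·3ⁿ + C = 3(A·3ⁿ⁻¹ + C) + 16 = A·3ⁿ + 3C + 16, so C = 3C + 16, giving C = -8. Then q(0) = A - 8 = -7 gives A = 1.

q(n) = 3ⁿ - 8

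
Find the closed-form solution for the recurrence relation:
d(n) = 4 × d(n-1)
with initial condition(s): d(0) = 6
Recurrence: d(n) = 4 × d(n-1), initial: d(0) = 6.
Each term is 4 times the previous, so this is geometric with ratio 4. After n steps: d(n) = d(0)·4ⁿ = 6·4ⁿ.

d(n) = 6·4ⁿ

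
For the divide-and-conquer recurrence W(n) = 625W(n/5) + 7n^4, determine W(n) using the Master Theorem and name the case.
Master Theorem template: W(n) = a·W(n/b) + f(n).
Here: a=625, b=5, f(n)=7n^4
Compute log_b(a) = log_5(625) = 4.
f(n) = 7n^4 = Θ(n^4). Case 2: W(n) = Θ(n^4 log n).

Case 2: W(n) = Θ(n^4 log n)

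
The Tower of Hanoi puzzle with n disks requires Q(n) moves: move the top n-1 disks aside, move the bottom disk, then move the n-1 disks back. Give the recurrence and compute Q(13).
Moving n disks = move the top n-1 disks aside (Q(n-1) moves) + move the largest disk (1 move) + move the n-1 disks back on top (Q(n-1) moves), so Q(n) = 2Q(n-1) + 1, with Q(1) = 1 (a single disk takes one move).
First terms: 1, 3, 7, 15, 31, 63, … — each is one less than a power of 2. Indeed Q(n) + 1 = 2(Q(n-1) + 1) with Q(1) + 1 = 2, so Q(n) + 1 = 2ⁿ and Q(n) = 2ⁿ - 1.
Hence Q(13) = 2^13 - 1 = 8192 - 1 = 8191.

Q(n) = 2Q(n-1) + 1, Q(1) = 1; Q(13) = 8191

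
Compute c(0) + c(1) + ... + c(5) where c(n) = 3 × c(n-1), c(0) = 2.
Computing the sequence terms: 2, 6, 18, 54, 162, 486
Adding these values together:

728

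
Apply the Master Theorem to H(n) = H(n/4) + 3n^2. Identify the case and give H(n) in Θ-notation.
Master Theorem template: H(n) = a·H(n/b) + f(n).
Here: a=1, b=4, f(n)=3n^2
Compute log_b(a) = log_4(1) = 0.
f(n) = 3n^2 = Ω(n^(0+ε)) with ε = 2, and the regularity condition holds (a·f(n/b) = (a/b^2)·f(n) with a/b^2 = 4^-2 < 1). Case 3: H(n) = Θ(f(n)) = Θ(n^2).

Case 3: H(n) = Θ(n^2)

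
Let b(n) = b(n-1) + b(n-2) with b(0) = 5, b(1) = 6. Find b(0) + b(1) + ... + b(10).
Computing the sequence terms: 5, 6, 11, 17, 28, 45, 73, 118, 191, 309, 500
Adding these values together:

1303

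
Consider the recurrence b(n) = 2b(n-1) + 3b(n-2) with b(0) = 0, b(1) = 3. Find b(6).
Computing the sequence terms:
0, 3, 6, 21, 60, 183, 546

546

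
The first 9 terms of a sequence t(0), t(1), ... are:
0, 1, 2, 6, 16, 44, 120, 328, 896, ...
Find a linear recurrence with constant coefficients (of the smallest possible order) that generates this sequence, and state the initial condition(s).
Look for the lowest-order linear relation among consecutive terms.
Observation: t(n) - 2·t(n-1) - (2)·t(n-2) = 0 holds for the shown terms, and no order-1 relation t(n) = α·t(n-1) + β fits.
Check at n=3: 2·2 + (2)·1 = 6. ✓

t(n) = 2t(n-1) + 2t(n-2), t(0) = 0, t(1) = 1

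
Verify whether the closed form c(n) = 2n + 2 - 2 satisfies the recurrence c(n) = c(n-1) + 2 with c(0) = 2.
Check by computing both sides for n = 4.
From the recurrence with c(0) = 2:
  c(0) = 2, c(1) = 4, c(2) = 6, c(3) = 8, c(4) = 10
  so the recurrence gives c(4) = 10.
From the proposed closed form c(n) = 2n + 2 - 2:
  c(4) = 8.
The recurrence gives 10 but the closed form gives 8, so the closed form does not satisfy the recurrence.

No, the closed form is incorrect.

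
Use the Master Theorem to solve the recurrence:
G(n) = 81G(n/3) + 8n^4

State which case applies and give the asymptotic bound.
Master Theorem template: G(n) = a·G(n/b) + f(n).
Here: a=81, b=3, f(n)=8n^4
Compute log_b(a) = log_3(81) = 4.
f(n) = 8n^4 = Θ(n^4). Case 2: G(n) = Θ(n^4 log n).

Case 2: G(n) = Θ(n^4 log n)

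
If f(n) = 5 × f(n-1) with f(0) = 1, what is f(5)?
Computing step by step:
f(0) = 1
f(1) = 5 × 1 = 5
f(2) = 5 × 5 = 25
f(3) = 5 × 25 = 125
f(4) = 5 × 125 = 625
f(5) = 5 × 625 = 3125

3125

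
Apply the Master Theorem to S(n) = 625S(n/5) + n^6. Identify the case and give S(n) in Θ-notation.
Master Theorem template: S(n) = a·S(n/b) + f(n).
Here: a=625, b=5, f(n)=n^6
Compute log_b(a) = log_5(625) = 4.
f(n) = n^6 = Ω(n^(4+ε)) with ε = 2, and the regularity condition holds (a·f(n/b) = (a/b^6)·f(n) with a/b^6 = 5^-2 < 1). Case 3: S(n) = Θ(f(n)) = Θ(n^6).

Case 3: S(n) = Θ(n^6)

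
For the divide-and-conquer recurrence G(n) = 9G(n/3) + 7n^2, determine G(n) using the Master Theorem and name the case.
Master Theorem template: G(n) = a·G(n/b) + f(n).
Here: a=9, b=3, f(n)=7n^2
Compute log_b(a) = log_3(9) = 2.
f(n) = 7n^2 = Θ(n^2). Case 2: G(n) = Θ(n^2 log n).

Case 2: G(n) = Θ(n^2 log n)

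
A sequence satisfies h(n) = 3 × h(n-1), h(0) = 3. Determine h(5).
Computing step by step:
h(0) = 3
h(1) = 3 × 3 = 9
h(2) = 3 × 9 = 27
h(3) = 3 × 27 = 81
h(4) = 3 × 81 = 243
h(5) = 3 × 243 = 729

729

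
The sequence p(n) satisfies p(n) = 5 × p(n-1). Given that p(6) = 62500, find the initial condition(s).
In general p(n) = 5ⁿ · p(0). At n = 6: p(0) = p(6) / 5^6 = 62500 / 15625 = 4.

p(0) = 4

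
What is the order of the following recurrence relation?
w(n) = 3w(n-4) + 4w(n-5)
The order is the largest lag k for which w(n-k) appears. Here the deepest term is w(n-5), so the order is 5.

Order 5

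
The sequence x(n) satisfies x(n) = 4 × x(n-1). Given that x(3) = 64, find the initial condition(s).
In general x(n) = 4ⁿ · x(0). At n = 3: x(0) = x(3) / 4^3 = 64 / 64 = 1.

x(0) = 1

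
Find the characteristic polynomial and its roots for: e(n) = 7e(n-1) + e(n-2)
Substitute e(n) = rⁿ and divide through by rⁿ⁻²: r² - 7r - 1 = 0
Discriminant: 7² + 4·1 = 53, not a perfect square, so by the quadratic formula r = (7 ± √53)/2.
General solution: e(n) = A·r₁ⁿ + B·r₂ⁿ where r₁,r₂ = (7 ± √53)/2

Characteristic: r² - 7r - 1 = 0, Roots: r = (7 ± √53)/2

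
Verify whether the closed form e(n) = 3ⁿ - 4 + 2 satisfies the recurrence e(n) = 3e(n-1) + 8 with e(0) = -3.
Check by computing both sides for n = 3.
From the recurrence with e(0) = -3:
  e(0) = -3, e(1) = -1, e(2) = 5, e(3) = 23
  so the recurrence gives e(3) = 23.
From the proposed closed form e(n) = 3ⁿ - 4 + 2:
  e(3) = 25.
The recurrence gives 23 but the closed form gives 25, so the closed form does not satisfy the recurrence.

No, the closed form is incorrect.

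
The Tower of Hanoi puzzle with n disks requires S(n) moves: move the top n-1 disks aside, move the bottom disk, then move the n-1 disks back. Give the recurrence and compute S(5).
Moving n disks = move the top n-1 disks aside (S(n-1) moves) + move the largest disk (1 move) + move the n-1 disks back on top (S(n-1) moves), so S(n) = 2S(n-1) + 1, with S(1) = 1 (a single disk takes one move).
First terms: 1, 3, 7, 15, 31, … — each is one less than a power of 2. Indeed S(n) + 1 = 2(S(n-1) + 1) with S(1) + 1 = 2, so S(n) + 1 = 2ⁿ and S(n) = 2ⁿ - 1.
Hence S(5) = 2^5 - 1 = 32 - 1 = 31.

S(n) = 2S(n-1) + 1, S(1) = 1; S(5) = 31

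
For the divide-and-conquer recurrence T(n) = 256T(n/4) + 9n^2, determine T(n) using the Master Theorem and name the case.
Master Theorem template: T(n) = a·T(n/b) + f(n).
Here: a=256, b=4, f(n)=9n^2
Compute log_b(a) = log_4(256) = 4.
f(n) = 9n^2 = O(n^(4-ε)) with ε = 2. Case 1: T(n) = Θ(n^log_b(a)) = Θ(n^4).

Case 1: T(n) = Θ(n^4)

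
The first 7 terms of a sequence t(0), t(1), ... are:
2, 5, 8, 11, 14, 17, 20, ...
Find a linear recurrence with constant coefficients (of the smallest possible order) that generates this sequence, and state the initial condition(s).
Look for the lowest-order linear relation among consecutive terms.
Observation: consecutive differences are constant (= 3).
Check at n=2: 1·5 + 3 = 8. ✓

t(n) = t(n-1) + 3, t(0) = 2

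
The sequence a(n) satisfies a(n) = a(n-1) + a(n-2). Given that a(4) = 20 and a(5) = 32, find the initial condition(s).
Work backwards using a(k) = a(k+2) - a(k+1):
a(3) = a(5) - a(4) = 32 - 20 = 12
a(2) = a(4) - a(3) = 20 - 12 = 8
a(1) = a(3) - a(2) = 12 - 8 = 4
a(0) = a(2) - a(1) = 8 - 4 = 4

a(0) = 4, a(1) = 4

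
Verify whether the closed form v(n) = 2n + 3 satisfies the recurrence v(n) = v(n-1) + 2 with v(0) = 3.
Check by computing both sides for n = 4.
From the recurrence with v(0) = 3:
  v(0) = 3, v(1) = 5, v(2) = 7, v(3) = 9, v(4) = 11
  so the recurrence gives v(4) = 11.
From the proposed closed form v(n) = 2n + 3:
  v(4) = 11.
Both sides give 11 at n = 4, and the initial condition(s) match, so the closed form is consistent.

Yes, the closed form is correct.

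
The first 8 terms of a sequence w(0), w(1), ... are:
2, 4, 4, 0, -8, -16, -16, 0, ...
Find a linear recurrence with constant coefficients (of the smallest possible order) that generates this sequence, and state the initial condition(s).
Look for the lowest-order linear relation among consecutive terms.
Observation: w(n) - 2·w(n-1) - (-2)·w(n-2) = 0 holds for the shown terms, and no order-1 relation w(n) = α·w(n-1) + β fits.
Check at n=3: 2·4 + (-2)·4 = 0. ✓

w(n) = 2w(n-1) - 2w(n-2), w(0) = 2, w(1) = 4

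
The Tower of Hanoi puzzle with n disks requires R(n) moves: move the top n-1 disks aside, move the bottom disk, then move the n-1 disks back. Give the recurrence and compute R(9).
Moving n disks = move the top n-1 disks aside (R(n-1) moves) + move the largest disk (1 move) + move the n-1 disks back on top (R(n-1) moves), so R(n) = 2R(n-1) + 1, with R(1) = 1 (a single disk takes one move).
First terms: 1, 3, 7, 15, 31, 63, … — each is one less than a power of 2. Indeed R(n) + 1 = 2(R(n-1) + 1) with R(1) + 1 = 2, so R(n) + 1 = 2ⁿ and R(n) = 2ⁿ - 1.
Hence R(9) = 2^9 - 1 = 512 - 1 = 511.

R(n) = 2R(n-1) + 1, R(1) = 1; R(9) = 511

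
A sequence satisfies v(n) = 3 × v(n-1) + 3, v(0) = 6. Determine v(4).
Computing step by step:
v(0) = 6
v(1) = 3 × 6 + 3 = 21
v(2) = 3 × 21 + 3 = 66
v(3) = 3 × 66 + 3 = 201
v(4) = 3 × 201 + 3 = 606

606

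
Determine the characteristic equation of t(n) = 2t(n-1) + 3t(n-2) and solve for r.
Substitute t(n) = rⁿ and divide through by rⁿ⁻²: r² - 2r - 3 = 0
Factor: (r + 1)(r - 3) = 0, so r = -1, 3.
General solution: t(n) = A·(-1)ⁿ + B·3ⁿ

Characteristic: r² - 2r - 3 = 0, Roots: r = -1, 3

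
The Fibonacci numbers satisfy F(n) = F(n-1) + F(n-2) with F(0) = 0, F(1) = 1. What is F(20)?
Computing the sequence terms:
0, 1, 1, 2, 3, 5, 8, 13, 21, 34, 55, 89, 144, 233, 377, 610, 987, 1597, 2584, 4181, 6765

6765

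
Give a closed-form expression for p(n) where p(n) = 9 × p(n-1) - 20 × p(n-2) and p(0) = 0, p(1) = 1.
Recurrence: p(n) = 9 × p(n-1) - 20 × p(n-2), initial: p(0) = 0, p(1) = 1.
Characteristic equation: r² - 9r + 20 = 0, which factors as (r - 5)(r - 4) = 0, so r = 5, 4. General solution p(n) = A·5ⁿ + B·4ⁿ. From p(0) = 0: A + B = 0. From p(1) = 1: 5A + 4B = 1. Solving gives A = 1, B = -1.

p(n) = 5ⁿ - 4ⁿ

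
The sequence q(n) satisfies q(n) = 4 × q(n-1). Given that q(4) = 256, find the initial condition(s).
In general q(n) = 4ⁿ · q(0). At n = 4: q(0) = q(4) / 4^4 = 256 / 256 = 1.

q(0) = 1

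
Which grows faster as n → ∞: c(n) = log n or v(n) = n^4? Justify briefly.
Comparing growth rates:
Growth-rate hierarchy: log n ≺ any polynomial ≺ any exponential cⁿ (c>1) ≺ n! ≺ nⁿ.
polynomial degree 4 dominates logarithmic asymptotically.

v(n) grows faster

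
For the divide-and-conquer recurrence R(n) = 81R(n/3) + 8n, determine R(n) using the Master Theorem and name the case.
Master Theorem template: R(n) = a·R(n/b) + f(n).
Here: a=81, b=3, f(n)=8n
Compute log_b(a) = log_3(81) = 4.
f(n) = 8n = O(n^(4-ε)) with ε = 3. Case 1: R(n) = Θ(n^log_b(a)) = Θ(n^4).

Case 1: R(n) = Θ(n^4)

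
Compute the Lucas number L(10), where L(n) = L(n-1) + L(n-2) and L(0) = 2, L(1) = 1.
Computing the sequence terms:
2, 1, 3, 4, 7, 11, 18, 29, 47, 76, 123

123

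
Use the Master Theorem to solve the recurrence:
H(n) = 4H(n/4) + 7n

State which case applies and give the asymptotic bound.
Master Theorem template: H(n) = a·H(n/b) + f(n).
Here: a=4, b=4, f(n)=7n
Compute log_b(a) = log_4(4) = 1.
f(n) = 7n = Θ(n). Case 2: H(n) = Θ(n log n).

Case 2: H(n) = Θ(n log n)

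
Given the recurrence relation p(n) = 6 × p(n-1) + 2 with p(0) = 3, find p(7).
Computing step by step:
p(0) = 3
p(1) = 6 × 3 + 2 = 20
p(2) = 6 × 20 + 2 = 122
p(3) = 6 × 122 + 2 = 734
p(4) = 6 × 734 + 2 = 4406
p(5) = 6 × 4406 + 2 = 26438
p(6) = 6 × 26438 + 2 = 158630
p(7) = 6 × 158630 + 2 = 951782

951782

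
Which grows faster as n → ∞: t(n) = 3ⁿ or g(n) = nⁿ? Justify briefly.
Comparing growth rates:
Growth-rate hierarchy: log n ≺ any polynomial ≺ any exponential cⁿ (c>1) ≺ n! ≺ nⁿ.
super-exponential nⁿ dominates exponential base 3 asymptotically.

g(n) grows faster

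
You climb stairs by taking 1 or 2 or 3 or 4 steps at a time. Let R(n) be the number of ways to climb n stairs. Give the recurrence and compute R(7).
Condition on the size of the last step (1 to 4): before it there were n-1, …, n-4 stairs climbed, and these cases are disjoint, so R(n) = R(n-1) + R(n-2) + R(n-3) + R(n-4) (order-4 linear recurrence).
Initial conditions by direct count (compositions of i into parts ≤ 4): R(1) = 1; R(2) = 2; R(3) = 4; R(4) = 8.
Iterating the recurrence: R(5) = 15, R(6) = 29, R(7) = 56.

R(n) = R(n-1) + R(n-2) + R(n-3) + R(n-4), R(1) = 1, R(2) = 2, R(3) = 4, R(4) = 8; R(7) = 56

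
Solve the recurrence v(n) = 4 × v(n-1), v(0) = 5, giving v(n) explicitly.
Recurrence: v(n) = 4 × v(n-1), initial: v(0) = 5.
Each term is 4 times the previous, so this is geometric with ratio 4. After n steps: v(n) = v(0)·4ⁿ = 5·4ⁿ.

v(n) = 5·4ⁿ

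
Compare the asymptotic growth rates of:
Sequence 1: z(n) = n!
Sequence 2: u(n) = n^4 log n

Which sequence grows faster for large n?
Comparing growth rates:
Growth-rate hierarchy: log n ≺ any polynomial ≺ any exponential cⁿ (c>1) ≺ n! ≺ nⁿ.
factorial dominates polynomial degree 4 (with log factor) asymptotically.

z(n) grows faster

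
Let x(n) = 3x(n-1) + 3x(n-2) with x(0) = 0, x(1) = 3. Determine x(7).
Computing the sequence terms:
0, 3, 9, 36, 135, 513, 1944, 7371

7371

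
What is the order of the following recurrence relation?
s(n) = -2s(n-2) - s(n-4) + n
The order is the largest lag k for which s(n-k) appears. Here the deepest term is s(n-4) (the n term is non-homogeneous and does not affect the order), so the order is 4.

Order 4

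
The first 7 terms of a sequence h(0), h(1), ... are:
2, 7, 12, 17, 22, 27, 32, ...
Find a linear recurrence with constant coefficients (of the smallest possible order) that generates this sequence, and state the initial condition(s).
Look for the lowest-order linear relation among consecutive terms.
Observation: consecutive differences are constant (= 5).
Check at n=2: 1·7 + 5 = 12. ✓

h(n) = h(n-1) + 5, h(0) = 2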